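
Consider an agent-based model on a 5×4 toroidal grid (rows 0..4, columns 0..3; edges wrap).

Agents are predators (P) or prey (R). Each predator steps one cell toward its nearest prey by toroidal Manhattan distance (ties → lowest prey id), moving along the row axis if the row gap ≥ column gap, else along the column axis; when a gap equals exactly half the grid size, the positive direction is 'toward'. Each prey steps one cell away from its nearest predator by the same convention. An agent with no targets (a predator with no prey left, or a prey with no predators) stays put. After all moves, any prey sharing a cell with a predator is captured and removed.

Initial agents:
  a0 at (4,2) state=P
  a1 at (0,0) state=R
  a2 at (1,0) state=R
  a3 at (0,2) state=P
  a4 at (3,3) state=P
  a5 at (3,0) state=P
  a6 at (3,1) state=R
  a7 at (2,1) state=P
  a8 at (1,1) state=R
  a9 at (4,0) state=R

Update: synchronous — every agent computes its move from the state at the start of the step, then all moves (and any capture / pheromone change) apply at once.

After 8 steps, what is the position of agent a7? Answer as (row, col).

t=1: a0@(3,2):P a2@(0,0):R a3@(0,3):P a4@(3,0):P a5@(3,1):P a7@(3,1):P a8@(0,1):R a9@(0,0):R
t=2: a0@(4,2):P a2@(0,1):R a3@(0,0):P a4@(4,0):P a5@(4,1):P a7@(4,1):P a9@(0,1):R
t=3: a0@(0,2):P a3@(0,1):P a4@(0,0):P a5@(0,1):P a7@(0,1):P
t=4: (unchanged — steady state)

(0, 1)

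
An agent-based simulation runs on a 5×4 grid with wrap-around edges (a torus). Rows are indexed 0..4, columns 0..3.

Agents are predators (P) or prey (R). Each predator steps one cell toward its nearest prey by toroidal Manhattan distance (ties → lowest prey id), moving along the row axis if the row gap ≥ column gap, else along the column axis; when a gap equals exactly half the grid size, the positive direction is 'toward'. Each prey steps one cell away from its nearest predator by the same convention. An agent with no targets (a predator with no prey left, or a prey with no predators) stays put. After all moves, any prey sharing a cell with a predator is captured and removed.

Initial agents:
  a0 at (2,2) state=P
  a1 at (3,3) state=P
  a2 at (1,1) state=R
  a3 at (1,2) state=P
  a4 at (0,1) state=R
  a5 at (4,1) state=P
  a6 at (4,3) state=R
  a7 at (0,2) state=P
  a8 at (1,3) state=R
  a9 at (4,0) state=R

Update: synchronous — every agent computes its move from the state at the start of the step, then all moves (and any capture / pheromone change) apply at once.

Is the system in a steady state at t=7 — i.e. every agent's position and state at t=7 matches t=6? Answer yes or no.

t=1: a0@(1,2):P a1@(4,3):P a2@(1,0):R a3@(1,1):P a5@(0,1):P a6@(0,3):R a7@(0,1):P a8@(1,0):R
t=2: a0@(1,3):P a1@(0,3):P a3@(1,0):P a5@(1,1):P a7@(1,1):P
t=3: (unchanged — steady state)

yes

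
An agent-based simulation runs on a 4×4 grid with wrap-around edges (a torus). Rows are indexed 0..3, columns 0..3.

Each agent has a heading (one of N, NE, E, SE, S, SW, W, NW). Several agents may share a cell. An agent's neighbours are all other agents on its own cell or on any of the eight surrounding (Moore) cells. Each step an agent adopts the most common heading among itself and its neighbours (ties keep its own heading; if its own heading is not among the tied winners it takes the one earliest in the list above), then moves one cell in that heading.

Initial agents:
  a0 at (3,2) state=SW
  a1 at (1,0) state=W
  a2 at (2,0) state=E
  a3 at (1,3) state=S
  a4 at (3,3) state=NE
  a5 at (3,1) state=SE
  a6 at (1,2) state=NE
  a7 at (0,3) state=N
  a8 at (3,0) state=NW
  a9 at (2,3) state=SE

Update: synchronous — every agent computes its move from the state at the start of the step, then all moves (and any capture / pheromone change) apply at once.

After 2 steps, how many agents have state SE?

3

t=1: a0@(0,3):SE a1@(1,3):W a2@(3,1):SE a3@(2,3):S a4@(2,0):NE a5@(0,2):SE a6@(0,3):NE a7@(3,0):NE a8@(0,1):SE a9@(1,0):NE
t=2: a0@(3,0):NE a1@(0,0):NE a2@(0,2):SE a3@(1,0):NE a4@(1,1):NE a5@(1,3):SE a6@(3,0):NE a7@(2,1):NE a8@(1,2):SE a9@(0,1):NE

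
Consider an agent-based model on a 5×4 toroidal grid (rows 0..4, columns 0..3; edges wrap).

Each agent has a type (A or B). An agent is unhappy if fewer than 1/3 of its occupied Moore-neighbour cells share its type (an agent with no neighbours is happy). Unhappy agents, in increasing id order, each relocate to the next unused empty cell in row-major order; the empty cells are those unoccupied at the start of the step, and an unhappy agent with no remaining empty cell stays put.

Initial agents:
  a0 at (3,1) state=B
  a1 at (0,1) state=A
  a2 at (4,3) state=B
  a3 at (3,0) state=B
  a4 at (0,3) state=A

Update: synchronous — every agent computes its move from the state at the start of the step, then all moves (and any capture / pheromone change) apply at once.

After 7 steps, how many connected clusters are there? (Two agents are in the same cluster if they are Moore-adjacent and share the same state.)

2

t=1: a0@(3,1):B a1@(0,1):A a2@(4,3):B a3@(3,0):B a4@(0,0):A
t=2: (unchanged — steady state)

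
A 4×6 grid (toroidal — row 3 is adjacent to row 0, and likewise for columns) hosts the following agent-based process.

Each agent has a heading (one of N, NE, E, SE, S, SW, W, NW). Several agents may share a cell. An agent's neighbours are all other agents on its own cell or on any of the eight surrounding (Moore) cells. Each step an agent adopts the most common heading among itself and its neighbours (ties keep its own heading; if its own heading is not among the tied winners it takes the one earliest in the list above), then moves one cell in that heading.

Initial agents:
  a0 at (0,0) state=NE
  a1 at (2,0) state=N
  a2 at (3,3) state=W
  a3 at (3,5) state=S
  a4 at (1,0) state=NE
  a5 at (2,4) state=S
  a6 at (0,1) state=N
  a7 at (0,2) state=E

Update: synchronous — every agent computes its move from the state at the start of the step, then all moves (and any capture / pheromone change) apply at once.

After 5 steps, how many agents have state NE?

7

t=1: a0@(3,1):NE a1@(1,0):N a2@(3,2):W a3@(0,5):S a4@(0,1):NE a5@(3,4):S a6@(3,2):NE a7@(0,3):E
t=2: a0@(2,2):NE a1@(0,0):N a2@(2,3):NE a3@(1,5):S a4@(3,2):NE a5@(0,4):S a6@(2,3):NE a7@(0,4):E
t=3: a0@(1,3):NE a1@(3,0):N a2@(1,4):NE a3@(2,5):S a4@(2,3):NE a5@(1,4):S a6@(1,4):NE a7@(1,4):S
t=4: a0@(0,4):NE a1@(2,0):N a2@(0,5):NE a3@(3,5):S a4@(1,4):NE a5@(0,5):NE a6@(0,5):NE a7@(0,5):NE
t=5: a0@(3,5):NE a1@(1,0):N a2@(3,0):NE a3@(2,0):NE a4@(0,5):NE a5@(3,0):NE a6@(3,0):NE a7@(3,0):NE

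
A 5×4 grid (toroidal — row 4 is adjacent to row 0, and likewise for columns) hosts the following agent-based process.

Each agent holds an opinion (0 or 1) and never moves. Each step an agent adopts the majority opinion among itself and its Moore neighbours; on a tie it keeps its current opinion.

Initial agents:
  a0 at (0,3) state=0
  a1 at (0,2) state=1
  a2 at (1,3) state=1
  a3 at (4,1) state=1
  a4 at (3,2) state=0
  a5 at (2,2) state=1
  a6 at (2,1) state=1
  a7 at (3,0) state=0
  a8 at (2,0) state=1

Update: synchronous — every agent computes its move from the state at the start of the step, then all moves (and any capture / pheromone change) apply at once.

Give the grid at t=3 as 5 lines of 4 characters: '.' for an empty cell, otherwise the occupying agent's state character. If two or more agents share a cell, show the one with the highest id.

t=1: a0@(0,3):1 a1@(0,2):1 a2@(1,3):1 a3@(4,1):1 a4@(3,2):1 a5@(2,2):1 a6@(2,1):1 a7@(3,0):1 a8@(2,0):1
t=2: (unchanged — steady state)

..11
...1
111.
1.1.
.1..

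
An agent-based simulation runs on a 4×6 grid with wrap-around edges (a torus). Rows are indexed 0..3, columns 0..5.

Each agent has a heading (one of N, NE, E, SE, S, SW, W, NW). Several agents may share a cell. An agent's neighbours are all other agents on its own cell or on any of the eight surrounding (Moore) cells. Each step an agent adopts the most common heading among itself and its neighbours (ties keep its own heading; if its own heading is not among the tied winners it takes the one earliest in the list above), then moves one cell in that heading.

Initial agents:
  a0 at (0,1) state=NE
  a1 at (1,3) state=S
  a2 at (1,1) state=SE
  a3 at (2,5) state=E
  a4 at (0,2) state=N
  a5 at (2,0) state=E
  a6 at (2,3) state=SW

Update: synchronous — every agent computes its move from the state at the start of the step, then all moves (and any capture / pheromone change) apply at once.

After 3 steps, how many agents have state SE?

t=1: a0@(3,2):NE a1@(2,3):S a2@(2,2):SE a3@(2,0):E a4@(3,2):N a5@(2,1):E a6@(3,2):SW
t=2: a0@(2,3):NE a1@(3,3):S a2@(3,3):SE a3@(2,1):E a4@(2,2):N a5@(2,2):E a6@(0,1):SW
t=3: a0@(1,4):NE a1@(0,3):S a2@(0,4):SE a3@(2,2):E a4@(2,3):E a5@(2,3):E a6@(1,0):SW

1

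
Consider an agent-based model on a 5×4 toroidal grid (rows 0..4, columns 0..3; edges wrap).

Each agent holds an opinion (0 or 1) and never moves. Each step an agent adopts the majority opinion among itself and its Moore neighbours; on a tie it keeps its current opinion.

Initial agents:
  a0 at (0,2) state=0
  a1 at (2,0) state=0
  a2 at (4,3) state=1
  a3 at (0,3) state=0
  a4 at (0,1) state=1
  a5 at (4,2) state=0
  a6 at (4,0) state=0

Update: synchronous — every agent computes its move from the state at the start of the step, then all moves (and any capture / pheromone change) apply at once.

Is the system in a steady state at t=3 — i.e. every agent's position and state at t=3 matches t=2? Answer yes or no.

yes

t=1: a0@(0,2):0 a1@(2,0):0 a2@(4,3):0 a3@(0,3):0 a4@(0,1):0 a5@(4,2):0 a6@(4,0):0
t=2: (unchanged — steady state)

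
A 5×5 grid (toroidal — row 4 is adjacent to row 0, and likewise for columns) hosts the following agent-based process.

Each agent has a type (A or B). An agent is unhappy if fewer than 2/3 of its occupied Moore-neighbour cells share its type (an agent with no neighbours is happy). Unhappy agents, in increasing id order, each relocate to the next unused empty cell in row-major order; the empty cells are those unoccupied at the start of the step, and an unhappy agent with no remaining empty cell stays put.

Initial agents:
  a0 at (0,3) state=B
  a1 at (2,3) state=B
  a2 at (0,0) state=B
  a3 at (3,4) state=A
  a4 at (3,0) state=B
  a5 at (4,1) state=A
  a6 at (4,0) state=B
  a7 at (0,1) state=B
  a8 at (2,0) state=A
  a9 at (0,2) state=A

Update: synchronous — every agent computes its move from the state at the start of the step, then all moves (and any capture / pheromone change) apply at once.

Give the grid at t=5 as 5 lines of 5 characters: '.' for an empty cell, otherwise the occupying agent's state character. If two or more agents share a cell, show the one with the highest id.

B..BB
BAABB
.....
AA...
.....

t=1: a0@(0,4):B a1@(1,0):B a2@(0,0):B a3@(1,1):A a4@(1,2):B a5@(1,3):A a6@(1,4):B a7@(2,1):B a8@(2,2):A a9@(2,4):A
t=2: a0@(0,4):B a1@(1,0):B a2@(0,0):B a3@(0,1):A a4@(0,2):B a5@(0,3):A a6@(2,0):B a7@(2,3):B a8@(3,0):A a9@(3,1):A
t=3: a0@(0,4):B a1@(1,0):B a2@(0,0):B a3@(1,1):A a4@(1,2):B a5@(1,3):A a6@(1,4):B a7@(2,3):B a8@(2,1):A a9@(2,2):A
t=4: a0@(0,4):B a1@(0,1):B a2@(0,0):B a3@(0,2):A a4@(0,3):B a5@(2,0):A a6@(1,4):B a7@(2,4):B a8@(3,0):A a9@(3,1):A
t=5: a0@(0,4):B a1@(1,0):B a2@(0,0):B a3@(1,1):A a4@(0,3):B a5@(1,2):A a6@(1,4):B a7@(1,3):B a8@(3,0):A a9@(3,1):A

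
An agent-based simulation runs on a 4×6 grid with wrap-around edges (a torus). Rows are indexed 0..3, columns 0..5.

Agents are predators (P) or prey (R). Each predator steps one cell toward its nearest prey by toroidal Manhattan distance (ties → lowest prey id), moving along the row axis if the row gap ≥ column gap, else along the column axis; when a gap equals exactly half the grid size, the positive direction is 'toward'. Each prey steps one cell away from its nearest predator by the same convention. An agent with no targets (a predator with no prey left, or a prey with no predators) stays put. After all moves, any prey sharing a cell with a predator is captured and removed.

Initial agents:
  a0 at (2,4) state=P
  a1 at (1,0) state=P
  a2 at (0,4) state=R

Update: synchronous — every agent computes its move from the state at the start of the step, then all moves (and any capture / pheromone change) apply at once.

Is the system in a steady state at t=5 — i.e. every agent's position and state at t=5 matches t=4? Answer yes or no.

yes

t=1: a0@(3,4):P a1@(1,5):P
t=2: (unchanged — steady state)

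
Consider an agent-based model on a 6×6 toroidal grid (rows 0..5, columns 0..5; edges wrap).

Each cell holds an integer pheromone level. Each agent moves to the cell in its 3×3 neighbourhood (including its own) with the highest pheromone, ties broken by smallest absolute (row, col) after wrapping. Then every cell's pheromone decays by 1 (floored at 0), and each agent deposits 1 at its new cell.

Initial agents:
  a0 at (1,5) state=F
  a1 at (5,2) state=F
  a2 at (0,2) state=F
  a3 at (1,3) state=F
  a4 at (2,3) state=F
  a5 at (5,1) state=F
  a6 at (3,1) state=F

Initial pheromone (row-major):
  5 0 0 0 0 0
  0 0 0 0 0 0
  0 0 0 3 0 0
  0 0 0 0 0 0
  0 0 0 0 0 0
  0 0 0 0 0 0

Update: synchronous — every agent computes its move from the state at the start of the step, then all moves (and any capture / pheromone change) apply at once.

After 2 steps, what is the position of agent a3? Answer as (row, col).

t=1: a0@(0,0) a1@(0,1) a2@(0,1) a3@(2,3) a4@(2,3) a5@(0,0) a6@(2,0) | pheromone: 6 2 0 0 0 0 / 0 0 0 0 0 0 / 1 0 0 4 0 0 / 0 0 0 0 0 0 / 0 0 0 0 0 0 / 0 0 0 0 0 0
t=2: a0@(0,0) a1@(0,0) a2@(0,0) a3@(2,3) a4@(2,3) a5@(0,0) a6@(2,0) | pheromone: 9 1 0 0 0 0 / 0 0 0 0 0 0 / 1 0 0 5 0 0 / 0 0 0 0 0 0 / 0 0 0 0 0 0 / 0 0 0 0 0 0

(2, 3)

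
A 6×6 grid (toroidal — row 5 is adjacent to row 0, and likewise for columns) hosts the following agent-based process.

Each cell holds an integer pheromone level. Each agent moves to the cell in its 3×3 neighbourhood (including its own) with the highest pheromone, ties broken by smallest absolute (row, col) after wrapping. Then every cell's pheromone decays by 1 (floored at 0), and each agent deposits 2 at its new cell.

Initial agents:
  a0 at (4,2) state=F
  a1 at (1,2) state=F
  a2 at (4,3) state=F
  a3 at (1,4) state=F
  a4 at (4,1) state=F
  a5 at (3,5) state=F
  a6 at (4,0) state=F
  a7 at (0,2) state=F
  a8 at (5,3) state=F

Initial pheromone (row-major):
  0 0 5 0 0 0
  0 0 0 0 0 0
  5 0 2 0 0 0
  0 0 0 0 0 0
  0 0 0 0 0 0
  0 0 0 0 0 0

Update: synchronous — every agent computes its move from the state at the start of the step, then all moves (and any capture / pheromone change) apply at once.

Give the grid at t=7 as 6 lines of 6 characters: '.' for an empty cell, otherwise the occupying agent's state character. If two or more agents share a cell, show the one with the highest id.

t=1: a0@(3,1) a1@(0,2) a2@(3,2) a3@(0,3) a4@(3,0) a5@(2,0) a6@(3,0) a7@(0,2) a8@(0,2) | pheromone: 0 0 10 2 0 0 / 0 0 0 0 0 0 / 6 0 1 0 0 0 / 4 2 2 0 0 0 / 0 0 0 0 0 0 / 0 0 0 0 0 0
t=2: a0@(2,0) a1@(0,2) a2@(3,1) a3@(0,2) a4@(2,0) a5@(2,0) a6@(2,0) a7@(0,2) a8@(0,2) | pheromone: 0 0 17 1 0 0 / 0 0 0 0 0 0 / 13 0 0 0 0 0 / 3 3 1 0 0 0 / 0 0 0 0 0 0 / 0 0 0 0 0 0
t=3: a0@(2,0) a1@(0,2) a2@(2,0) a3@(0,2) a4@(2,0) a5@(2,0) a6@(2,0) a7@(0,2) a8@(0,2) | pheromone: 0 0 24 0 0 0 / 0 0 0 0 0 0 / 22 0 0 0 0 0 / 2 2 0 0 0 0 / 0 0 0 0 0 0 / 0 0 0 0 0 0
t=4: a0@(2,0) a1@(0,2) a2@(2,0) a3@(0,2) a4@(2,0) a5@(2,0) a6@(2,0) a7@(0,2) a8@(0,2) | pheromone: 0 0 31 0 0 0 / 0 0 0 0 0 0 / 31 0 0 0 0 0 / 1 1 0 0 0 0 / 0 0 0 0 0 0 / 0 0 0 0 0 0
t=5: a0@(2,0) a1@(0,2) a2@(2,0) a3@(0,2) a4@(2,0) a5@(2,0) a6@(2,0) a7@(0,2) a8@(0,2) | pheromone: 0 0 38 0 0 0 / 0 0 0 0 0 0 / 40 0 0 0 0 0 / 0 0 0 0 0 0 / 0 0 0 0 0 0 / 0 0 0 0 0 0
t=6: a0@(2,0) a1@(0,2) a2@(2,0) a3@(0,2) a4@(2,0) a5@(2,0) a6@(2,0) a7@(0,2) a8@(0,2) | pheromone: 0 0 45 0 0 0 / 0 0 0 0 0 0 / 49 0 0 0 0 0 / 0 0 0 0 0 0 / 0 0 0 0 0 0 / 0 0 0 0 0 0
t=7: a0@(2,0) a1@(0,2) a2@(2,0) a3@(0,2) a4@(2,0) a5@(2,0) a6@(2,0) a7@(0,2) a8@(0,2) | pheromone: 0 0 52 0 0 0 / 0 0 0 0 0 0 / 58 0 0 0 0 0 / 0 0 0 0 0 0 / 0 0 0 0 0 0 / 0 0 0 0 0 0

..F...
......
F.....
......
......
......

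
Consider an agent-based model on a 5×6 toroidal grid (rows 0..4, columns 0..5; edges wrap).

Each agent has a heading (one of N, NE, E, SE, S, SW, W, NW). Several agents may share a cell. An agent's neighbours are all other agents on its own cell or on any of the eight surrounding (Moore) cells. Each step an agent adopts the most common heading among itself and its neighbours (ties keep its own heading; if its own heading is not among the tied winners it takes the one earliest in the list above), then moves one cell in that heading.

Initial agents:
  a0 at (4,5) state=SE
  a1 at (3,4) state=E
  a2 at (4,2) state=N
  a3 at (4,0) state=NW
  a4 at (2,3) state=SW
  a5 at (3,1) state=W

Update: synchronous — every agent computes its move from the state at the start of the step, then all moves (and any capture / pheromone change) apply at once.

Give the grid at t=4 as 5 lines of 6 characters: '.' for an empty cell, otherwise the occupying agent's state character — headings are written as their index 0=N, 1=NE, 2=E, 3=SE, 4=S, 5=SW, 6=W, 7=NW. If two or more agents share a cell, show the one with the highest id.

..7...
.....5
......
..26..
......

t=1: a0@(0,0):SE a1@(3,5):E a2@(3,2):N a3@(3,5):NW a4@(3,2):SW a5@(3,0):W
t=2: a0@(1,1):SE a1@(3,0):E a2@(2,2):N a3@(2,4):NW a4@(4,1):SW a5@(3,5):W
t=3: a0@(2,2):SE a1@(3,1):E a2@(1,2):N a3@(1,3):NW a4@(0,0):SW a5@(3,4):W
t=4: a0@(3,3):SE a1@(3,2):E a2@(0,2):N a3@(0,2):NW a4@(1,5):SW a5@(3,3):W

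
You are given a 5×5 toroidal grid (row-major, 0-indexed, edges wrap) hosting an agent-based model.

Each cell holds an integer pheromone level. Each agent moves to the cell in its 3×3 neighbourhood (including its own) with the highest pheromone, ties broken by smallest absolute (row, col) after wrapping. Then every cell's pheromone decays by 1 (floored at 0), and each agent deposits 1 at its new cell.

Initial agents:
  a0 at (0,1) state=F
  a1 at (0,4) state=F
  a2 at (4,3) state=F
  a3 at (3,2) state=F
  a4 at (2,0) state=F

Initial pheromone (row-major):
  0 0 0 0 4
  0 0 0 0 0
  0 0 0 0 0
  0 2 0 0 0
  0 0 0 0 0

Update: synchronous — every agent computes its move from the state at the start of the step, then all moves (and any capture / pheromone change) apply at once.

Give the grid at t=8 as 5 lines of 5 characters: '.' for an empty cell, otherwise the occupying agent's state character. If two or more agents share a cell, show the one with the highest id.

t=1: a0@(0,0) a1@(0,4) a2@(0,4) a3@(3,1) a4@(3,1) | pheromone: 1 0 0 0 5 / 0 0 0 0 0 / 0 0 0 0 0 / 0 3 0 0 0 / 0 0 0 0 0
t=2: a0@(0,4) a1@(0,4) a2@(0,4) a3@(3,1) a4@(3,1) | pheromone: 0 0 0 0 7 / 0 0 0 0 0 / 0 0 0 0 0 / 0 4 0 0 0 / 0 0 0 0 0
t=3: a0@(0,4) a1@(0,4) a2@(0,4) a3@(3,1) a4@(3,1) | pheromone: 0 0 0 0 9 / 0 0 0 0 0 / 0 0 0 0 0 / 0 5 0 0 0 / 0 0 0 0 0
t=4: a0@(0,4) a1@(0,4) a2@(0,4) a3@(3,1) a4@(3,1) | pheromone: 0 0 0 0 11 / 0 0 0 0 0 / 0 0 0 0 0 / 0 6 0 0 0 / 0 0 0 0 0
t=5: a0@(0,4) a1@(0,4) a2@(0,4) a3@(3,1) a4@(3,1) | pheromone: 0 0 0 0 13 / 0 0 0 0 0 / 0 0 0 0 0 / 0 7 0 0 0 / 0 0 0 0 0
t=6: a0@(0,4) a1@(0,4) a2@(0,4) a3@(3,1) a4@(3,1) | pheromone: 0 0 0 0 15 / 0 0 0 0 0 / 0 0 0 0 0 / 0 8 0 0 0 / 0 0 0 0 0
t=7: a0@(0,4) a1@(0,4) a2@(0,4) a3@(3,1) a4@(3,1) | pheromone: 0 0 0 0 17 / 0 0 0 0 0 / 0 0 0 0 0 / 0 9 0 0 0 / 0 0 0 0 0
t=8: a0@(0,4) a1@(0,4) a2@(0,4) a3@(3,1) a4@(3,1) | pheromone: 0 0 0 0 19 / 0 0 0 0 0 / 0 0 0 0 0 / 0 10 0 0 0 / 0 0 0 0 0

....F
.....
.....
.F...
.....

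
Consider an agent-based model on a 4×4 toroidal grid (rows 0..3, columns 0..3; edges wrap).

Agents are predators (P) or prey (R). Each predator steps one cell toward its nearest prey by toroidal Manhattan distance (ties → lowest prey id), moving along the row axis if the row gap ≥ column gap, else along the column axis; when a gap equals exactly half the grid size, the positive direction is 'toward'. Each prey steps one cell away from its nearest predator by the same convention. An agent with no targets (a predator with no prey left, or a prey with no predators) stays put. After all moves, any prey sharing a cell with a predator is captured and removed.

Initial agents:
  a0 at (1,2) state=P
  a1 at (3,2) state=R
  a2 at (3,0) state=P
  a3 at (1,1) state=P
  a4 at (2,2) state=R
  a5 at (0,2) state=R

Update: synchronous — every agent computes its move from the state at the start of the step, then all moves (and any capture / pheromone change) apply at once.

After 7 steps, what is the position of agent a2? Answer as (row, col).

t=1: a0@(2,2):P a2@(3,1):P a3@(2,1):P a4@(3,2):R a5@(3,2):R
t=2: a0@(3,2):P a2@(3,2):P a3@(3,1):P a4@(0,2):R a5@(0,2):R
t=3: a0@(0,2):P a2@(0,2):P a3@(0,1):P a4@(1,2):R a5@(1,2):R
t=4: a0@(1,2):P a2@(1,2):P a3@(1,1):P a4@(2,2):R a5@(2,2):R
t=5: a0@(2,2):P a2@(2,2):P a3@(2,1):P a4@(3,2):R a5@(3,2):R
t=6: a0@(3,2):P a2@(3,2):P a3@(3,1):P a4@(0,2):R a5@(0,2):R
t=7: a0@(0,2):P a2@(0,2):P a3@(0,1):P a4@(1,2):R a5@(1,2):R

(0, 2)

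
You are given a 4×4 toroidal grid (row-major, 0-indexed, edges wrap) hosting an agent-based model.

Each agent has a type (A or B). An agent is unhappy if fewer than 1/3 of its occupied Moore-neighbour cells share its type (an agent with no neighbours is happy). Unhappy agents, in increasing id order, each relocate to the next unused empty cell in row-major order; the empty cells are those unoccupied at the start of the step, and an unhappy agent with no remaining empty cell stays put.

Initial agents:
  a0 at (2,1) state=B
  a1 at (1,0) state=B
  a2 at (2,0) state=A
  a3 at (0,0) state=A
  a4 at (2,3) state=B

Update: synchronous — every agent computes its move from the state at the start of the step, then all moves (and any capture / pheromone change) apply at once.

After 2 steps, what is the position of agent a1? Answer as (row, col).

(1, 0)

t=1: a0@(2,1):B a1@(1,0):B a2@(0,1):A a3@(0,2):A a4@(2,3):B
t=2: (unchanged — steady state)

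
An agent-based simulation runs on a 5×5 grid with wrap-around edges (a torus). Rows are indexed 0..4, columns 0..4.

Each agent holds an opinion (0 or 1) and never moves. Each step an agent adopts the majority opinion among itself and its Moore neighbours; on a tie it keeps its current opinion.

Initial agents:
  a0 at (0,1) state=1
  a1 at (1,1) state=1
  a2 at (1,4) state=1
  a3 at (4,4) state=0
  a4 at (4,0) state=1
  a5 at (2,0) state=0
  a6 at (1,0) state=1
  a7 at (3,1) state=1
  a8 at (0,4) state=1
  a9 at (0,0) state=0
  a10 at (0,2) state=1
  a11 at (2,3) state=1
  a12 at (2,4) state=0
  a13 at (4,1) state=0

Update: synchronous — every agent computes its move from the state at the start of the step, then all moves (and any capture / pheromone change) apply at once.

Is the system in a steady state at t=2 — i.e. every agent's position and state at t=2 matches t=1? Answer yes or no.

t=1: a0@(0,1):1 a1@(1,1):1 a2@(1,4):1 a3@(4,4):0 a4@(4,0):1 a5@(2,0):1 a6@(1,0):1 a7@(3,1):1 a8@(0,4):1 a9@(0,0):1 a10@(0,2):1 a11@(2,3):1 a12@(2,4):1 a13@(4,1):1
t=2: a0@(0,1):1 a1@(1,1):1 a2@(1,4):1 a3@(4,4):1 a4@(4,0):1 a5@(2,0):1 a6@(1,0):1 a7@(3,1):1 a8@(0,4):1 a9@(0,0):1 a10@(0,2):1 a11@(2,3):1 a12@(2,4):1 a13@(4,1):1

no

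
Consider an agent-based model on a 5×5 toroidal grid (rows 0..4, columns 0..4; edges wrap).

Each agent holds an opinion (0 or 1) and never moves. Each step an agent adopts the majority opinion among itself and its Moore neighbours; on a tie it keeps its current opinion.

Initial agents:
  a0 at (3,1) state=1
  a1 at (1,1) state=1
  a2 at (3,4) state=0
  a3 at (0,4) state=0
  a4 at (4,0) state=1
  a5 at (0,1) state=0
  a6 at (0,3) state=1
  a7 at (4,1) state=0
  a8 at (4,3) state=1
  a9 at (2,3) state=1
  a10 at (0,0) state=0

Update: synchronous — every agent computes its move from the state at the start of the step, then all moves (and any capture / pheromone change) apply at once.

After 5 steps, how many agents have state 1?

5

t=1: a0@(3,1):1 a1@(1,1):0 a2@(3,4):1 a3@(0,4):1 a4@(4,0):0 a5@(0,1):0 a6@(0,3):1 a7@(4,1):0 a8@(4,3):1 a9@(2,3):1 a10@(0,0):0
t=2: a0@(3,1):0 a1@(1,1):0 a2@(3,4):1 a3@(0,4):1 a4@(4,0):0 a5@(0,1):0 a6@(0,3):1 a7@(4,1):0 a8@(4,3):1 a9@(2,3):1 a10@(0,0):0
t=3: (unchanged — steady state)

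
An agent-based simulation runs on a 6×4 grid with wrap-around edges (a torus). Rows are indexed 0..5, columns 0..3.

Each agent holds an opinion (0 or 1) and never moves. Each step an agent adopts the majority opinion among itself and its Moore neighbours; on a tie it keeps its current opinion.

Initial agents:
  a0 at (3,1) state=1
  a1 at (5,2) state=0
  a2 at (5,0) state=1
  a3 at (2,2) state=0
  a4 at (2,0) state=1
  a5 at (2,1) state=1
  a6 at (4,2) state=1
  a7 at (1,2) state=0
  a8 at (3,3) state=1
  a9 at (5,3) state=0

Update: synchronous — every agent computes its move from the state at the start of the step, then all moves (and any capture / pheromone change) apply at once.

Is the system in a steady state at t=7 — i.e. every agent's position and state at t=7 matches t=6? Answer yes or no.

t=1: a0@(3,1):1 a1@(5,2):0 a2@(5,0):1 a3@(2,2):1 a4@(2,0):1 a5@(2,1):1 a6@(4,2):1 a7@(1,2):0 a8@(3,3):1 a9@(5,3):0
t=2: a0@(3,1):1 a1@(5,2):0 a2@(5,0):1 a3@(2,2):1 a4@(2,0):1 a5@(2,1):1 a6@(4,2):1 a7@(1,2):1 a8@(3,3):1 a9@(5,3):0
t=3: (unchanged — steady state)

yes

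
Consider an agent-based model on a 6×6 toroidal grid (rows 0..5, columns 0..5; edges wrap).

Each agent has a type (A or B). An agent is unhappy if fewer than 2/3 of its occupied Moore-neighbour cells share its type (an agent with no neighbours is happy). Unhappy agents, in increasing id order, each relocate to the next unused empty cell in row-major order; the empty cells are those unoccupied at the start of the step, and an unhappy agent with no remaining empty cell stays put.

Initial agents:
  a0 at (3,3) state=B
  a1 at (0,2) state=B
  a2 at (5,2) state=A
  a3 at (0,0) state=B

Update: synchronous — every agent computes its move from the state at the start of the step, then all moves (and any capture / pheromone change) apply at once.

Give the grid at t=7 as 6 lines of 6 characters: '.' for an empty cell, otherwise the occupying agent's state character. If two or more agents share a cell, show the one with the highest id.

BB.A..
......
......
...B..
......
......

t=1: a0@(3,3):B a1@(0,1):B a2@(0,3):A a3@(0,0):B
t=2: (unchanged — steady state)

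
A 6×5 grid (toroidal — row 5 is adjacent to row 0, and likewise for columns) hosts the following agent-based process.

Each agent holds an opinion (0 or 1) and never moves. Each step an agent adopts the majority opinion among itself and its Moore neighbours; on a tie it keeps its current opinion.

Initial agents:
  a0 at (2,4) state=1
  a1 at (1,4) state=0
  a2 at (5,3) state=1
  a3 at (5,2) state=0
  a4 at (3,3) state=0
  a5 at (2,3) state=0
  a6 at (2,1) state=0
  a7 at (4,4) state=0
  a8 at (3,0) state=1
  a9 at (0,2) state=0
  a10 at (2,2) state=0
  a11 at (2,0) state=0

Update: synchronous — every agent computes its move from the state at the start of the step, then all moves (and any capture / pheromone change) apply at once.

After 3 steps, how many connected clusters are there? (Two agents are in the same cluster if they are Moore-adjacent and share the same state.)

1

t=1: a0@(2,4):0 a1@(1,4):0 a2@(5,3):0 a3@(5,2):0 a4@(3,3):0 a5@(2,3):0 a6@(2,1):0 a7@(4,4):0 a8@(3,0):0 a9@(0,2):0 a10@(2,2):0 a11@(2,0):0
t=2: (unchanged — steady state)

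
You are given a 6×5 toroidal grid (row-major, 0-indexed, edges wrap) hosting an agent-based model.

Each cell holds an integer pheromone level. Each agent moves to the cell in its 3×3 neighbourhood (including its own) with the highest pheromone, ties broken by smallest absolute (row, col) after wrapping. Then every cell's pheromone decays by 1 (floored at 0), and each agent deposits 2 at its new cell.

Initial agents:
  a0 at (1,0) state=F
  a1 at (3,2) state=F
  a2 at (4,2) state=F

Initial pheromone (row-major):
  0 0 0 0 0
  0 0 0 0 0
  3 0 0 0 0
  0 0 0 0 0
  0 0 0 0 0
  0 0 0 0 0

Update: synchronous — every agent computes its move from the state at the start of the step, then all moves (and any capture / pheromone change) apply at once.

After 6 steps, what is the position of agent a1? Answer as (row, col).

t=1: a0@(2,0) a1@(2,1) a2@(3,1) | pheromone: 0 0 0 0 0 / 0 0 0 0 0 / 4 2 0 0 0 / 0 2 0 0 0 / 0 0 0 0 0 / 0 0 0 0 0
t=2: a0@(2,0) a1@(2,0) a2@(2,0) | pheromone: 0 0 0 0 0 / 0 0 0 0 0 / 9 1 0 0 0 / 0 1 0 0 0 / 0 0 0 0 0 / 0 0 0 0 0
t=3: a0@(2,0) a1@(2,0) a2@(2,0) | pheromone: 0 0 0 0 0 / 0 0 0 0 0 / 14 0 0 0 0 / 0 0 0 0 0 / 0 0 0 0 0 / 0 0 0 0 0
t=4: a0@(2,0) a1@(2,0) a2@(2,0) | pheromone: 0 0 0 0 0 / 0 0 0 0 0 / 19 0 0 0 0 / 0 0 0 0 0 / 0 0 0 0 0 / 0 0 0 0 0
t=5: a0@(2,0) a1@(2,0) a2@(2,0) | pheromone: 0 0 0 0 0 / 0 0 0 0 0 / 24 0 0 0 0 / 0 0 0 0 0 / 0 0 0 0 0 / 0 0 0 0 0
t=6: a0@(2,0) a1@(2,0) a2@(2,0) | pheromone: 0 0 0 0 0 / 0 0 0 0 0 / 29 0 0 0 0 / 0 0 0 0 0 / 0 0 0 0 0 / 0 0 0 0 0

(2, 0)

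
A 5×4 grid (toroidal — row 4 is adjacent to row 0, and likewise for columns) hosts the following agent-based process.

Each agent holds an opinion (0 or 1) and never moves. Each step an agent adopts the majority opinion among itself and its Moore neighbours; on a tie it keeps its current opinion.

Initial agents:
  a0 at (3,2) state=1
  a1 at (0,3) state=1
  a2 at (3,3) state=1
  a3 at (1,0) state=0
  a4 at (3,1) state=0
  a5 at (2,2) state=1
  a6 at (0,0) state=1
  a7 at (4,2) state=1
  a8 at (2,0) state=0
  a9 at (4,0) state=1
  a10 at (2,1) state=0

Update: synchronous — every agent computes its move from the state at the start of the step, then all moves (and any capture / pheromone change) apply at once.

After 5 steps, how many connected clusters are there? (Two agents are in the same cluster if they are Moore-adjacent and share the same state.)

t=1: a0@(3,2):1 a1@(0,3):1 a2@(3,3):1 a3@(1,0):0 a4@(3,1):1 a5@(2,2):1 a6@(0,0):1 a7@(4,2):1 a8@(2,0):0 a9@(4,0):1 a10@(2,1):0
t=2: (unchanged — steady state)

2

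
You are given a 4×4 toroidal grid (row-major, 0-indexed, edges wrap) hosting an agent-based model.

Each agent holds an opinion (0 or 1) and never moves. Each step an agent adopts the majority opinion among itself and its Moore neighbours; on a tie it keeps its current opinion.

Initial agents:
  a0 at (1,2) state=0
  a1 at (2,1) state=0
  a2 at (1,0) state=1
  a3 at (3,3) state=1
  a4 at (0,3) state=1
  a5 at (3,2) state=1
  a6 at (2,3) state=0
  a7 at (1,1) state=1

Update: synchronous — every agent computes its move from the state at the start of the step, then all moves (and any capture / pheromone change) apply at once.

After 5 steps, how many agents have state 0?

t=1: a0@(1,2):0 a1@(2,1):1 a2@(1,0):1 a3@(3,3):1 a4@(0,3):1 a5@(3,2):1 a6@(2,3):1 a7@(1,1):1
t=2: a0@(1,2):1 a1@(2,1):1 a2@(1,0):1 a3@(3,3):1 a4@(0,3):1 a5@(3,2):1 a6@(2,3):1 a7@(1,1):1
t=3: (unchanged — steady state)

0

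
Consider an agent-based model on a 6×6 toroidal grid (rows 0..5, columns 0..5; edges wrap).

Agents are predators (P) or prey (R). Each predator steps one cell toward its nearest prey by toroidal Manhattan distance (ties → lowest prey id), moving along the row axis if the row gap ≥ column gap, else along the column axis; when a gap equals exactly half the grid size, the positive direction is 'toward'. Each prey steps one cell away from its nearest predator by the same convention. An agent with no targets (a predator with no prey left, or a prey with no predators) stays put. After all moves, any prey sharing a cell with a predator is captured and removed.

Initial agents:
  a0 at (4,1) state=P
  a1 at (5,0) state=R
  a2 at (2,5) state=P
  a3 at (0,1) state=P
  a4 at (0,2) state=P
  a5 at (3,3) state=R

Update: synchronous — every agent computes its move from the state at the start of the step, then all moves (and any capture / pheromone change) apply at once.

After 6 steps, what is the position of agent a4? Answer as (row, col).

t=1: a0@(5,1):P a1@(0,0):R a2@(2,4):P a3@(5,1):P a4@(0,1):P a5@(3,4):R
t=2: a0@(0,1):P a1@(0,5):R a2@(3,4):P a3@(0,1):P a4@(0,0):P a5@(4,4):R
t=3: a0@(0,0):P a1@(0,4):R a2@(4,4):P a3@(0,0):P a4@(0,5):P a5@(5,4):R
t=4: a0@(0,5):P a1@(0,3):R a2@(5,4):P a3@(0,5):P a4@(0,4):P
t=5: a0@(0,4):P a1@(0,2):R a2@(0,4):P a3@(0,4):P a4@(0,3):P
t=6: a0@(0,3):P a1@(0,1):R a2@(0,3):P a3@(0,3):P a4@(0,2):P

(0, 2)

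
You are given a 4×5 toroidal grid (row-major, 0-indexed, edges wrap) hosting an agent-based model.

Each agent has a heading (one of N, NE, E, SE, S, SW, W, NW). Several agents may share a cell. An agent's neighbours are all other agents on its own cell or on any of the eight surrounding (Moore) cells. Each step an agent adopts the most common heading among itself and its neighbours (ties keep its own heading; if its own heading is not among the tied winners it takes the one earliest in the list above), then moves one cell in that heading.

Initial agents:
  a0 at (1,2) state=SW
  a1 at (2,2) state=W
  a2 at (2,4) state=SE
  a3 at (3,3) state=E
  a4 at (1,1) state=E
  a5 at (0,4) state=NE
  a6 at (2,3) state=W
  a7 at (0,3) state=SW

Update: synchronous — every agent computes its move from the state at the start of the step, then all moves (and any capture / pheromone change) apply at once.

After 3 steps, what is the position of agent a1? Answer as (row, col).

t=1: a0@(2,1):SW a1@(2,1):W a2@(3,0):SE a3@(3,2):W a4@(1,2):E a5@(3,0):NE a6@(2,2):W a7@(1,2):SW
t=2: a0@(2,0):W a1@(2,0):W a2@(0,1):SE a3@(3,1):W a4@(2,1):SW a5@(2,1):NE a6@(2,1):W a7@(2,1):SW
t=3: a0@(2,4):W a1@(2,4):W a2@(1,2):SE a3@(3,0):W a4@(2,0):W a5@(2,0):W a6@(2,0):W a7@(2,0):W

(2, 4)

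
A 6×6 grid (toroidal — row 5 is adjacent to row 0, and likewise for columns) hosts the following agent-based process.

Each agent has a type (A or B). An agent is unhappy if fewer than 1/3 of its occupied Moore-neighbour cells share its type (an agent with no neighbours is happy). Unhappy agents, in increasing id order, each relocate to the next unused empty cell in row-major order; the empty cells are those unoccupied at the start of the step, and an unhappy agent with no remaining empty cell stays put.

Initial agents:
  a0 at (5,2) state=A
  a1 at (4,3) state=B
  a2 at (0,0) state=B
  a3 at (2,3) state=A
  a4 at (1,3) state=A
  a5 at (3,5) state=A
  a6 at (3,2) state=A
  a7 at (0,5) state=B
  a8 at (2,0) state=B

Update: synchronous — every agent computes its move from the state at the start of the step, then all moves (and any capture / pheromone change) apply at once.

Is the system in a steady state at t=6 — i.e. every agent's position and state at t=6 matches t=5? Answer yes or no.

yes

t=1: a0@(0,1):A a1@(0,2):B a2@(0,0):B a3@(2,3):A a4@(1,3):A a5@(0,3):A a6@(3,2):A a7@(0,5):B a8@(0,4):B
t=2: a0@(1,0):A a1@(1,1):B a2@(0,0):B a3@(2,3):A a4@(1,3):A a5@(0,3):A a6@(3,2):A a7@(0,5):B a8@(0,4):B
t=3: a0@(0,1):A a1@(1,1):B a2@(0,0):B a3@(2,3):A a4@(1,3):A a5@(0,3):A a6@(3,2):A a7@(0,5):B a8@(0,4):B
t=4: a0@(0,2):A a1@(1,1):B a2@(0,0):B a3@(2,3):A a4@(1,3):A a5@(0,3):A a6@(3,2):A a7@(0,5):B a8@(0,4):B
t=5: (unchanged — steady state)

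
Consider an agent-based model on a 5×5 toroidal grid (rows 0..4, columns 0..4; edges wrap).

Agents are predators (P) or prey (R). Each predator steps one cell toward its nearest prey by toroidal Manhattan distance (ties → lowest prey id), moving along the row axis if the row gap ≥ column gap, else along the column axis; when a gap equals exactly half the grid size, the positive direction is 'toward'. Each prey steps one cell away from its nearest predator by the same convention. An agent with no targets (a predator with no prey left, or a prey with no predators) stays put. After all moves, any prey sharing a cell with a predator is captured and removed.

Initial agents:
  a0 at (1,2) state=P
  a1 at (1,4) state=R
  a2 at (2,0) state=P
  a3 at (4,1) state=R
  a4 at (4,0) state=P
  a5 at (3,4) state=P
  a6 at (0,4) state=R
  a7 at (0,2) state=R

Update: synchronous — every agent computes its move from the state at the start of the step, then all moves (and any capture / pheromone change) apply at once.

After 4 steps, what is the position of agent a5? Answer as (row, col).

t=1: a0@(0,2):P a2@(1,0):P a3@(4,2):R a4@(4,1):P a5@(2,4):P a6@(1,4):R a7@(4,2):R
t=2: a0@(4,2):P a2@(1,4):P a3@(3,2):R a4@(4,2):P a5@(1,4):P a6@(1,3):R a7@(3,2):R
t=3: a0@(3,2):P a2@(1,3):P a3@(2,2):R a4@(3,2):P a5@(1,3):P a6@(1,2):R a7@(2,2):R
t=4: a0@(2,2):P a2@(1,2):P a4@(2,2):P a5@(1,2):P a6@(1,1):R

(1, 2)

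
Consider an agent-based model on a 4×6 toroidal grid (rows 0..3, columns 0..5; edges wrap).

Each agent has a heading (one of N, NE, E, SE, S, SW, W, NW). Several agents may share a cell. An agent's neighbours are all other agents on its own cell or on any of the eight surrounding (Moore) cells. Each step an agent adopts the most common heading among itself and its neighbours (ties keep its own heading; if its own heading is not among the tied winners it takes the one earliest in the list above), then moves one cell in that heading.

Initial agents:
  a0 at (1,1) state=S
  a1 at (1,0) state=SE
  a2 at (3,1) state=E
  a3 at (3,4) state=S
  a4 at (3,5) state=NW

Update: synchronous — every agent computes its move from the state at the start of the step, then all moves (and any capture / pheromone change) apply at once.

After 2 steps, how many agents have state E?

t=1: a0@(2,1):S a1@(2,1):SE a2@(3,2):E a3@(0,4):S a4@(2,4):NW
t=2: a0@(3,1):S a1@(3,2):SE a2@(3,3):E a3@(1,4):S a4@(1,3):NW

1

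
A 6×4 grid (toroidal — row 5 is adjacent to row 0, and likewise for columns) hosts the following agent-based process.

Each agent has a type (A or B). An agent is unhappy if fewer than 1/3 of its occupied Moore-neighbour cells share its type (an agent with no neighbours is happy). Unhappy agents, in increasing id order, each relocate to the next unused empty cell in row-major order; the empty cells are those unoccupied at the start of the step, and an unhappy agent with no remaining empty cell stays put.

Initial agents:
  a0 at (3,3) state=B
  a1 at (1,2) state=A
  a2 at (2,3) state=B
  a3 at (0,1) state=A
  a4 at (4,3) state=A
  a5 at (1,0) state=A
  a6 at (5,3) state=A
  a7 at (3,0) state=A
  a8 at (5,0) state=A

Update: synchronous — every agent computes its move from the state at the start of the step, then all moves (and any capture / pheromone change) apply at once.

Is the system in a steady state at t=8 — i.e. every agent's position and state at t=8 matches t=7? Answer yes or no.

t=1: a0@(3,3):B a1@(1,2):A a2@(0,0):B a3@(0,1):A a4@(4,3):A a5@(1,0):A a6@(5,3):A a7@(3,0):A a8@(5,0):A
t=2: a0@(0,2):B a1@(1,2):A a2@(0,3):B a3@(0,1):A a4@(4,3):A a5@(1,0):A a6@(5,3):A a7@(3,0):A a8@(5,0):A
t=3: a0@(0,0):B a1@(1,2):A a2@(1,1):B a3@(0,1):A a4@(4,3):A a5@(1,0):A a6@(5,3):A a7@(3,0):A a8@(5,0):A
t=4: a0@(0,2):B a1@(1,2):A a2@(0,3):B a3@(0,1):A a4@(4,3):A a5@(1,0):A a6@(5,3):A a7@(3,0):A a8@(5,0):A
t=5: a0@(0,0):B a1@(1,2):A a2@(1,1):B a3@(0,1):A a4@(4,3):A a5@(1,0):A a6@(5,3):A a7@(3,0):A a8@(5,0):A
t=6: a0@(0,2):B a1@(1,2):A a2@(0,3):B a3@(0,1):A a4@(4,3):A a5@(1,0):A a6@(5,3):A a7@(3,0):A a8@(5,0):A
t=7: a0@(0,0):B a1@(1,2):A a2@(1,1):B a3@(0,1):A a4@(4,3):A a5@(1,0):A a6@(5,3):A a7@(3,0):A a8@(5,0):A
t=8: a0@(0,2):B a1@(1,2):A a2@(0,3):B a3@(0,1):A a4@(4,3):A a5@(1,0):A a6@(5,3):A a7@(3,0):A a8@(5,0):A

no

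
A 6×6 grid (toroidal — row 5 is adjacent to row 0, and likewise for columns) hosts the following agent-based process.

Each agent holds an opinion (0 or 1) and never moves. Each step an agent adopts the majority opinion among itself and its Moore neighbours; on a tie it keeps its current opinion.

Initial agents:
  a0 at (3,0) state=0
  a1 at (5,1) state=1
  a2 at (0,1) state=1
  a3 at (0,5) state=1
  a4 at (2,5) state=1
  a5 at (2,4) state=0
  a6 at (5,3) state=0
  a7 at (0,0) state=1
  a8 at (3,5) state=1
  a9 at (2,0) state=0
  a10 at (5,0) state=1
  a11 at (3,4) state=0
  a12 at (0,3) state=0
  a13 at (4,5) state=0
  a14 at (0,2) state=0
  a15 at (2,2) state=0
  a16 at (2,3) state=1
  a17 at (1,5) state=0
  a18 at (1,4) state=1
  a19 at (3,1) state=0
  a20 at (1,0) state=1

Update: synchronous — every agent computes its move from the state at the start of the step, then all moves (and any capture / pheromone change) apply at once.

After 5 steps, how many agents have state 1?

7

t=1: a0@(3,0):0 a1@(5,1):1 a2@(0,1):1 a3@(0,5):1 a4@(2,5):0 a5@(2,4):1 a6@(5,3):0 a7@(0,0):1 a8@(3,5):0 a9@(2,0):0 a10@(5,0):1 a11@(3,4):0 a12@(0,3):0 a13@(4,5):0 a14@(0,2):0 a15@(2,2):0 a16@(2,3):0 a17@(1,5):1 a18@(1,4):1 a19@(3,1):0 a20@(1,0):1
t=2: a0@(3,0):0 a1@(5,1):1 a2@(0,1):1 a3@(0,5):1 a4@(2,5):0 a5@(2,4):0 a6@(5,3):0 a7@(0,0):1 a8@(3,5):0 a9@(2,0):0 a10@(5,0):1 a11@(3,4):0 a12@(0,3):0 a13@(4,5):0 a14@(0,2):0 a15@(2,2):0 a16@(2,3):0 a17@(1,5):1 a18@(1,4):1 a19@(3,1):0 a20@(1,0):1
t=3: a0@(3,0):0 a1@(5,1):1 a2@(0,1):1 a3@(0,5):1 a4@(2,5):0 a5@(2,4):0 a6@(5,3):0 a7@(0,0):1 a8@(3,5):0 a9@(2,0):0 a10@(5,0):1 a11@(3,4):0 a12@(0,3):0 a13@(4,5):0 a14@(0,2):0 a15@(2,2):0 a16@(2,3):0 a17@(1,5):1 a18@(1,4):0 a19@(3,1):0 a20@(1,0):1
t=4: (unchanged — steady state)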